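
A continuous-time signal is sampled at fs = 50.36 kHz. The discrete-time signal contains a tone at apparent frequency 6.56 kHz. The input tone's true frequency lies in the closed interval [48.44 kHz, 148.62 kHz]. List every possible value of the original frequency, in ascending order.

56.92 kHz, 94.16 kHz, 107.28 kHz, 144.52 kHz

Frequencies that alias to 6.56 kHz are k·fs ± 6.56 kHz for integer k ≥ 0.
k=0: 6.56 kHz.
k=1: 43.8 kHz, 56.92 kHz.
k=2: 94.16 kHz, 107.28 kHz.
k=3: 144.52 kHz, 157.64 kHz.
k=4: 194.88 kHz, 208 kHz.
Within [48.44 kHz, 148.62 kHz]: 56.92 kHz, 94.16 kHz, 107.28 kHz, 144.52 kHz.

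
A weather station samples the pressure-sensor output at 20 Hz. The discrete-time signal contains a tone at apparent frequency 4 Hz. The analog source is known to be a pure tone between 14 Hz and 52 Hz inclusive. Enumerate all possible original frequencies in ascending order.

16 Hz, 24 Hz, 36 Hz, 44 Hz

Frequencies that alias to 4 Hz are k·fs ± 4 Hz for integer k ≥ 0.
k=0: 4 Hz.
k=1: 16 Hz, 24 Hz.
k=2: 36 Hz, 44 Hz.
k=3: 56 Hz, 64 Hz.
Within [14 Hz, 52 Hz]: 16 Hz, 24 Hz, 36 Hz, 44 Hz.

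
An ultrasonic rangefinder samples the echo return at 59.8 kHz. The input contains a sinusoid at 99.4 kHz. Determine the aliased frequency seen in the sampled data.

20.2 kHz

99.4 kHz mod fs = 39.6 kHz.
39.6 kHz > fs/2 = 29.9 kHz, folds to fs − 39.6 kHz = 20.2 kHz.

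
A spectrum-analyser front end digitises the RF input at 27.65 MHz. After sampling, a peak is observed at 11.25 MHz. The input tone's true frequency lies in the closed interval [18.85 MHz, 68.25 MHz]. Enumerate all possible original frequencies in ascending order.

Frequencies that alias to 11.25 MHz are k·fs ± 11.25 MHz for integer k ≥ 0.
k=0: 11.25 MHz.
k=1: 16.4 MHz, 38.9 MHz.
k=2: 44.05 MHz, 66.55 MHz.
k=3: 71.7 MHz, 94.2 MHz.
Within [18.85 MHz, 68.25 MHz]: 38.9 MHz, 44.05 MHz, 66.55 MHz.

38.9 MHz, 44.05 MHz, 66.55 MHz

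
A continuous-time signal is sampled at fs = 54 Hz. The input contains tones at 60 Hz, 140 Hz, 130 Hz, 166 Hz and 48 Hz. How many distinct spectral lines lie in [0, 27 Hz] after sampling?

3

fs/2 = 27 Hz.
60 Hz mod fs = 6 Hz.
6 Hz ≤ fs/2 = 27 Hz, appears at 6 Hz.
140 Hz mod fs = 32 Hz.
32 Hz > fs/2 = 27 Hz, folds to fs − 32 Hz = 22 Hz.
130 Hz mod fs = 22 Hz.
22 Hz ≤ fs/2 = 27 Hz, appears at 22 Hz.
166 Hz mod fs = 4 Hz.
4 Hz ≤ fs/2 = 27 Hz, appears at 4 Hz.
48 Hz > fs/2 = 27 Hz, folds to fs − 48 Hz = 6 Hz.
Distinct values: {4 Hz, 6 Hz, 22 Hz} → 3.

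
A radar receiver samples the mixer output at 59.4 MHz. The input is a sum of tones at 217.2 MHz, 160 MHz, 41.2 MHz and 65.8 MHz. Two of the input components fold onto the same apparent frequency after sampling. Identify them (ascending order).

fs/2 = 29.7 MHz.
217.2 MHz mod fs = 39 MHz.
39 MHz > fs/2 = 29.7 MHz, folds to fs − 39 MHz = 20.4 MHz.
160 MHz mod fs = 41.2 MHz.
41.2 MHz > fs/2 = 29.7 MHz, folds to fs − 41.2 MHz = 18.2 MHz.
41.2 MHz > fs/2 = 29.7 MHz, folds to fs − 41.2 MHz = 18.2 MHz.
65.8 MHz mod fs = 6.4 MHz.
6.4 MHz ≤ fs/2 = 29.7 MHz, appears at 6.4 MHz.
41.2 MHz and 160 MHz both map to 18.2 MHz.

41.2 MHz, 160 MHz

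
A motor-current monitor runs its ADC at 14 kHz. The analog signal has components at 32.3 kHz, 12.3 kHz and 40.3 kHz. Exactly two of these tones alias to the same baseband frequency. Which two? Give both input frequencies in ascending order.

fs/2 = 7 kHz.
32.3 kHz mod fs = 4.3 kHz.
4.3 kHz ≤ fs/2 = 7 kHz, appears at 4.3 kHz.
12.3 kHz > fs/2 = 7 kHz, folds to fs − 12.3 kHz = 1.7 kHz.
40.3 kHz mod fs = 12.3 kHz.
12.3 kHz > fs/2 = 7 kHz, folds to fs − 12.3 kHz = 1.7 kHz.
12.3 kHz and 40.3 kHz both map to 1.7 kHz.

12.3 kHz, 40.3 kHz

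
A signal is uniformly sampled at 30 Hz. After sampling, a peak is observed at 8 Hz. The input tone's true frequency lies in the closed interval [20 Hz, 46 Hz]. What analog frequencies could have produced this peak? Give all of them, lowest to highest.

22 Hz, 38 Hz

Frequencies that alias to 8 Hz are k·fs ± 8 Hz for integer k ≥ 0.
k=0: 8 Hz.
k=1: 22 Hz, 38 Hz.
k=2: 52 Hz, 68 Hz.
Within [20 Hz, 46 Hz]: 22 Hz, 38 Hz.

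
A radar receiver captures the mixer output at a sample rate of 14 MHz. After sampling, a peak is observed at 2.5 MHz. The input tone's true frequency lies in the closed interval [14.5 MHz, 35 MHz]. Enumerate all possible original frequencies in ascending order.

Frequencies that alias to 2.5 MHz are k·fs ± 2.5 MHz for integer k ≥ 0.
k=0: 2.5 MHz.
k=1: 11.5 MHz, 16.5 MHz.
k=2: 25.5 MHz, 30.5 MHz.
k=3: 39.5 MHz, 44.5 MHz.
Within [14.5 MHz, 35 MHz]: 16.5 MHz, 25.5 MHz, 30.5 MHz.

16.5 MHz, 25.5 MHz, 30.5 MHz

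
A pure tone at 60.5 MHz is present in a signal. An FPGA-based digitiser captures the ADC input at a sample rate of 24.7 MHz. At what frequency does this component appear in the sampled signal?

11.1 MHz

60.5 MHz mod fs = 11.1 MHz.
11.1 MHz ≤ fs/2 = 12.35 MHz, appears at 11.1 MHz.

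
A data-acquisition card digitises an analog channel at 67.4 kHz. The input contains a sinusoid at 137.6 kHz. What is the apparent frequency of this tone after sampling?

137.6 kHz mod fs = 2.8 kHz.
2.8 kHz ≤ fs/2 = 33.7 kHz, appears at 2.8 kHz.

2.8 kHz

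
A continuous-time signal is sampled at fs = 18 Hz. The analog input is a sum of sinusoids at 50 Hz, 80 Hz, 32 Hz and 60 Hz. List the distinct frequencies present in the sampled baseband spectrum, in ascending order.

4 Hz, 6 Hz, 8 Hz

fs/2 = 9 Hz.
50 Hz mod fs = 14 Hz.
14 Hz > fs/2 = 9 Hz, folds to fs − 14 Hz = 4 Hz.
80 Hz mod fs = 8 Hz.
8 Hz ≤ fs/2 = 9 Hz, appears at 8 Hz.
32 Hz mod fs = 14 Hz.
14 Hz > fs/2 = 9 Hz, folds to fs − 14 Hz = 4 Hz.
60 Hz mod fs = 6 Hz.
6 Hz ≤ fs/2 = 9 Hz, appears at 6 Hz.
Distinct values: {4 Hz, 6 Hz, 8 Hz}.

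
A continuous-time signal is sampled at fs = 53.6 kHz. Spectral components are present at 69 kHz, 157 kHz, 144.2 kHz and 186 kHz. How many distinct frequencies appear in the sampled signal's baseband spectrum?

fs/2 = 26.8 kHz.
69 kHz mod fs = 15.4 kHz.
15.4 kHz ≤ fs/2 = 26.8 kHz, appears at 15.4 kHz.
157 kHz mod fs = 49.8 kHz.
49.8 kHz > fs/2 = 26.8 kHz, folds to fs − 49.8 kHz = 3.8 kHz.
144.2 kHz mod fs = 37 kHz.
37 kHz > fs/2 = 26.8 kHz, folds to fs − 37 kHz = 16.6 kHz.
186 kHz mod fs = 25.2 kHz.
25.2 kHz ≤ fs/2 = 26.8 kHz, appears at 25.2 kHz.
Distinct values: {3.8 kHz, 15.4 kHz, 16.6 kHz, 25.2 kHz} → 4.

4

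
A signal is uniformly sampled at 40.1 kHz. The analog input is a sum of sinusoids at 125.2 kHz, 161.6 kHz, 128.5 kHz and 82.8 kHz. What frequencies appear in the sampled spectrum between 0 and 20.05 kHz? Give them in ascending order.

fs/2 = 20.05 kHz.
125.2 kHz mod fs = 4.9 kHz.
4.9 kHz ≤ fs/2 = 20.05 kHz, appears at 4.9 kHz.
161.6 kHz mod fs = 1.2 kHz.
1.2 kHz ≤ fs/2 = 20.05 kHz, appears at 1.2 kHz.
128.5 kHz mod fs = 8.2 kHz.
8.2 kHz ≤ fs/2 = 20.05 kHz, appears at 8.2 kHz.
82.8 kHz mod fs = 2.6 kHz.
2.6 kHz ≤ fs/2 = 20.05 kHz, appears at 2.6 kHz.
Distinct values: {1.2 kHz, 2.6 kHz, 4.9 kHz, 8.2 kHz}.

1.2 kHz, 2.6 kHz, 4.9 kHz, 8.2 kHz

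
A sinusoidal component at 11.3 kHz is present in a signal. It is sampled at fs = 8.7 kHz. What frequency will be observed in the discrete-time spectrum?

2.6 kHz

11.3 kHz mod fs = 2.6 kHz.
2.6 kHz ≤ fs/2 = 4.35 kHz, appears at 2.6 kHz.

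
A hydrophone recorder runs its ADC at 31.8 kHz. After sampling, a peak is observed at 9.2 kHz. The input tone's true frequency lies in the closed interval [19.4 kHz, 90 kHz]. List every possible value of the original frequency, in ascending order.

Frequencies that alias to 9.2 kHz are k·fs ± 9.2 kHz for integer k ≥ 0.
k=0: 9.2 kHz.
k=1: 22.6 kHz, 41 kHz.
k=2: 54.4 kHz, 72.8 kHz.
k=3: 86.2 kHz, 104.6 kHz.
k=4: 118 kHz, 136.4 kHz.
Within [19.4 kHz, 90 kHz]: 22.6 kHz, 41 kHz, 54.4 kHz, 72.8 kHz, 86.2 kHz.

22.6 kHz, 41 kHz, 54.4 kHz, 72.8 kHz, 86.2 kHz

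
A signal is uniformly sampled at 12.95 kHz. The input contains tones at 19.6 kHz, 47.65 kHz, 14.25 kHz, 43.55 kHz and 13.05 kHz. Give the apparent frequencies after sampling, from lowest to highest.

0.1 kHz, 1.3 kHz, 4.15 kHz, 4.7 kHz, 6.3 kHz

fs/2 = 6.475 kHz.
19.6 kHz mod fs = 6.65 kHz.
6.65 kHz > fs/2 = 6.475 kHz, folds to fs − 6.65 kHz = 6.3 kHz.
47.65 kHz mod fs = 8.8 kHz.
8.8 kHz > fs/2 = 6.475 kHz, folds to fs − 8.8 kHz = 4.15 kHz.
14.25 kHz mod fs = 1.3 kHz.
1.3 kHz ≤ fs/2 = 6.475 kHz, appears at 1.3 kHz.
43.55 kHz mod fs = 4.7 kHz.
4.7 kHz ≤ fs/2 = 6.475 kHz, appears at 4.7 kHz.
13.05 kHz mod fs = 0.1 kHz.
0.1 kHz ≤ fs/2 = 6.475 kHz, appears at 0.1 kHz.
Distinct values: {0.1 kHz, 1.3 kHz, 4.15 kHz, 4.7 kHz, 6.3 kHz}.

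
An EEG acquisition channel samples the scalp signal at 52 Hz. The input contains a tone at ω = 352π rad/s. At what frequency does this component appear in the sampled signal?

20 Hz

ω = 352π rad/s → f = ω/(2π) = 176 Hz.
176 Hz mod fs = 20 Hz.
20 Hz ≤ fs/2 = 26 Hz, appears at 20 Hz.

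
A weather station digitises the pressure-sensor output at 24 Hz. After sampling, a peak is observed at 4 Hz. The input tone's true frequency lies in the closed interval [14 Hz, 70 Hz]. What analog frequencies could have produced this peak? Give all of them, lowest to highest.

20 Hz, 28 Hz, 44 Hz, 52 Hz, 68 Hz

Frequencies that alias to 4 Hz are k·fs ± 4 Hz for integer k ≥ 0.
k=0: 4 Hz.
k=1: 20 Hz, 28 Hz.
k=2: 44 Hz, 52 Hz.
k=3: 68 Hz, 76 Hz.
k=4: 92 Hz, 100 Hz.
Within [14 Hz, 70 Hz]: 20 Hz, 28 Hz, 44 Hz, 52 Hz, 68 Hz.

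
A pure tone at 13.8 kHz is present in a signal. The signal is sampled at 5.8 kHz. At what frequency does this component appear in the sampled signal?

13.8 kHz mod fs = 2.2 kHz.
2.2 kHz ≤ fs/2 = 2.9 kHz, appears at 2.2 kHz.

2.2 kHz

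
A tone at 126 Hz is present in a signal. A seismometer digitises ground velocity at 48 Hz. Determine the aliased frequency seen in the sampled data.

18 Hz

126 Hz mod fs = 30 Hz.
30 Hz > fs/2 = 24 Hz, folds to fs − 30 Hz = 18 Hz.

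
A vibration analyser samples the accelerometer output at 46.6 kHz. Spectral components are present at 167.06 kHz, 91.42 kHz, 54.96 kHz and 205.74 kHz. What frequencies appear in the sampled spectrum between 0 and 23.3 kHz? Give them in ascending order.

fs/2 = 23.3 kHz.
167.06 kHz mod fs = 27.26 kHz.
27.26 kHz > fs/2 = 23.3 kHz, folds to fs − 27.26 kHz = 19.34 kHz.
91.42 kHz mod fs = 44.82 kHz.
44.82 kHz > fs/2 = 23.3 kHz, folds to fs − 44.82 kHz = 1.78 kHz.
54.96 kHz mod fs = 8.36 kHz.
8.36 kHz ≤ fs/2 = 23.3 kHz, appears at 8.36 kHz.
205.74 kHz mod fs = 19.34 kHz.
19.34 kHz ≤ fs/2 = 23.3 kHz, appears at 19.34 kHz.
Distinct values: {1.78 kHz, 8.36 kHz, 19.34 kHz}.

1.78 kHz, 8.36 kHz, 19.34 kHz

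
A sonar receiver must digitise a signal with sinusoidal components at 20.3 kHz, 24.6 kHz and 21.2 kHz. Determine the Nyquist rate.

49.2 kHz

Highest-frequency component: 24.6 kHz.
Nyquist rate = 2 × 24.6 kHz = 49.2 kHz.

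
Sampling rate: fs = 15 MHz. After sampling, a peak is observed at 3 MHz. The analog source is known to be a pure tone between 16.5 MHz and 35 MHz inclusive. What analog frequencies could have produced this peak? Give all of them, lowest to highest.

Frequencies that alias to 3 MHz are k·fs ± 3 MHz for integer k ≥ 0.
k=0: 3 MHz.
k=1: 12 MHz, 18 MHz.
k=2: 27 MHz, 33 MHz.
k=3: 42 MHz, 48 MHz.
Within [16.5 MHz, 35 MHz]: 18 MHz, 27 MHz, 33 MHz.

18 MHz, 27 MHz, 33 MHz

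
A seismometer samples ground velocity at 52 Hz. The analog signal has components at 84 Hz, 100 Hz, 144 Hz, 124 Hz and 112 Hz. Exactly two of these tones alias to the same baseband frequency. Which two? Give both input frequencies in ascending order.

fs/2 = 26 Hz.
84 Hz mod fs = 32 Hz.
32 Hz > fs/2 = 26 Hz, folds to fs − 32 Hz = 20 Hz.
100 Hz mod fs = 48 Hz.
48 Hz > fs/2 = 26 Hz, folds to fs − 48 Hz = 4 Hz.
144 Hz mod fs = 40 Hz.
40 Hz > fs/2 = 26 Hz, folds to fs − 40 Hz = 12 Hz.
124 Hz mod fs = 20 Hz.
20 Hz ≤ fs/2 = 26 Hz, appears at 20 Hz.
112 Hz mod fs = 8 Hz.
8 Hz ≤ fs/2 = 26 Hz, appears at 8 Hz.
84 Hz and 124 Hz both map to 20 Hz.

84 Hz, 124 Hz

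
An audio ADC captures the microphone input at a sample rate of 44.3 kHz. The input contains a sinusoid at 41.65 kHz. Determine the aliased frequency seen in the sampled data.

41.65 kHz > fs/2 = 22.15 kHz, folds to fs − 41.65 kHz = 2.65 kHz.

2.65 kHz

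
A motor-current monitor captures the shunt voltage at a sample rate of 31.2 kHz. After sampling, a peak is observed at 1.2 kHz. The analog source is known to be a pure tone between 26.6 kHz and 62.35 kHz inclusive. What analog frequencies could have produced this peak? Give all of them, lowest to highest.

Frequencies that alias to 1.2 kHz are k·fs ± 1.2 kHz for integer k ≥ 0.
k=0: 1.2 kHz.
k=1: 30 kHz, 32.4 kHz.
k=2: 61.2 kHz, 63.6 kHz.
k=3: 92.4 kHz, 94.8 kHz.
Within [26.6 kHz, 62.35 kHz]: 30 kHz, 32.4 kHz, 61.2 kHz.

30 kHz, 32.4 kHz, 61.2 kHz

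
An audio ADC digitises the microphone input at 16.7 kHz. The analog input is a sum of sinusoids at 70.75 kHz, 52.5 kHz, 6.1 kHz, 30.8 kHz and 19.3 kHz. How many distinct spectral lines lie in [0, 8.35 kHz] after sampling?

4

fs/2 = 8.35 kHz.
70.75 kHz mod fs = 3.95 kHz.
3.95 kHz ≤ fs/2 = 8.35 kHz, appears at 3.95 kHz.
52.5 kHz mod fs = 2.4 kHz.
2.4 kHz ≤ fs/2 = 8.35 kHz, appears at 2.4 kHz.
6.1 kHz ≤ fs/2 = 8.35 kHz, passes unchanged.
30.8 kHz mod fs = 14.1 kHz.
14.1 kHz > fs/2 = 8.35 kHz, folds to fs − 14.1 kHz = 2.6 kHz.
19.3 kHz mod fs = 2.6 kHz.
2.6 kHz ≤ fs/2 = 8.35 kHz, appears at 2.6 kHz.
Distinct values: {2.4 kHz, 2.6 kHz, 3.95 kHz, 6.1 kHz} → 4.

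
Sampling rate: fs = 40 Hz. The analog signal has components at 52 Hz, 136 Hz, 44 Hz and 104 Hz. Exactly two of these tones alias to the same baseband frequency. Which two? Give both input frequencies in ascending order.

104 Hz, 136 Hz

fs/2 = 20 Hz.
52 Hz mod fs = 12 Hz.
12 Hz ≤ fs/2 = 20 Hz, appears at 12 Hz.
136 Hz mod fs = 16 Hz.
16 Hz ≤ fs/2 = 20 Hz, appears at 16 Hz.
44 Hz mod fs = 4 Hz.
4 Hz ≤ fs/2 = 20 Hz, appears at 4 Hz.
104 Hz mod fs = 24 Hz.
24 Hz > fs/2 = 20 Hz, folds to fs − 24 Hz = 16 Hz.
104 Hz and 136 Hz both map to 16 Hz.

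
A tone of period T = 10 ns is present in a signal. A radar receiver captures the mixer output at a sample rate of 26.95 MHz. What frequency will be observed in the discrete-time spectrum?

7.8 MHz

T = 10 ns → f = 1/T = 100 MHz.
100 MHz mod fs = 19.15 MHz.
19.15 MHz > fs/2 = 13.475 MHz, folds to fs − 19.15 MHz = 7.8 MHz.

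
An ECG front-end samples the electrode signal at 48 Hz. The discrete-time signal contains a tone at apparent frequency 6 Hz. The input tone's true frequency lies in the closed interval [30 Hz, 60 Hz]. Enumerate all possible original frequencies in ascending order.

Frequencies that alias to 6 Hz are k·fs ± 6 Hz for integer k ≥ 0.
k=0: 6 Hz.
k=1: 42 Hz, 54 Hz.
k=2: 90 Hz, 102 Hz.
Within [30 Hz, 60 Hz]: 42 Hz, 54 Hz.

42 Hz, 54 Hz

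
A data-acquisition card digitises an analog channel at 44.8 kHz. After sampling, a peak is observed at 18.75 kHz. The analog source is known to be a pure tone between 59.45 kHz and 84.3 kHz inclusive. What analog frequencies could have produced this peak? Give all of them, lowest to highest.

Frequencies that alias to 18.75 kHz are k·fs ± 18.75 kHz for integer k ≥ 0.
k=0: 18.75 kHz.
k=1: 26.05 kHz, 63.55 kHz.
k=2: 70.85 kHz, 108.35 kHz.
k=3: 115.65 kHz, 153.15 kHz.
Within [59.45 kHz, 84.3 kHz]: 63.55 kHz, 70.85 kHz.

63.55 kHz, 70.85 kHz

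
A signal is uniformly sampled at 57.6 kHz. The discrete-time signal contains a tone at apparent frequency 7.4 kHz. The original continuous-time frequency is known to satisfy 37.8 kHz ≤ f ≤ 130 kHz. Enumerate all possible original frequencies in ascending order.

50.2 kHz, 65 kHz, 107.8 kHz, 122.6 kHz

Frequencies that alias to 7.4 kHz are k·fs ± 7.4 kHz for integer k ≥ 0.
k=0: 7.4 kHz.
k=1: 50.2 kHz, 65 kHz.
k=2: 107.8 kHz, 122.6 kHz.
k=3: 165.4 kHz, 180.2 kHz.
Within [37.8 kHz, 130 kHz]: 50.2 kHz, 65 kHz, 107.8 kHz, 122.6 kHz.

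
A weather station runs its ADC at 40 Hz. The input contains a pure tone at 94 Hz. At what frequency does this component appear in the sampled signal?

94 Hz mod fs = 14 Hz.
14 Hz ≤ fs/2 = 20 Hz, appears at 14 Hz.

14 Hz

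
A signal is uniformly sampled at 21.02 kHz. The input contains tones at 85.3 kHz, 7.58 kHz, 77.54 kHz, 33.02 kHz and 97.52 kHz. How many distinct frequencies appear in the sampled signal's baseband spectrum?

4

fs/2 = 10.51 kHz.
85.3 kHz mod fs = 1.22 kHz.
1.22 kHz ≤ fs/2 = 10.51 kHz, appears at 1.22 kHz.
7.58 kHz ≤ fs/2 = 10.51 kHz, passes unchanged.
77.54 kHz mod fs = 14.48 kHz.
14.48 kHz > fs/2 = 10.51 kHz, folds to fs − 14.48 kHz = 6.54 kHz.
33.02 kHz mod fs = 12 kHz.
12 kHz > fs/2 = 10.51 kHz, folds to fs − 12 kHz = 9.02 kHz.
97.52 kHz mod fs = 13.44 kHz.
13.44 kHz > fs/2 = 10.51 kHz, folds to fs − 13.44 kHz = 7.58 kHz.
Distinct values: {1.22 kHz, 6.54 kHz, 7.58 kHz, 9.02 kHz} → 4.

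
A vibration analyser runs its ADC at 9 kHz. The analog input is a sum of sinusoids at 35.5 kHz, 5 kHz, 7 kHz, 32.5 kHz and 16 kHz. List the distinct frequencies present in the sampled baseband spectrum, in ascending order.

0.5 kHz, 2 kHz, 3.5 kHz, 4 kHz

fs/2 = 4.5 kHz.
35.5 kHz mod fs = 8.5 kHz.
8.5 kHz > fs/2 = 4.5 kHz, folds to fs − 8.5 kHz = 0.5 kHz.
5 kHz > fs/2 = 4.5 kHz, folds to fs − 5 kHz = 4 kHz.
7 kHz > fs/2 = 4.5 kHz, folds to fs − 7 kHz = 2 kHz.
32.5 kHz mod fs = 5.5 kHz.
5.5 kHz > fs/2 = 4.5 kHz, folds to fs − 5.5 kHz = 3.5 kHz.
16 kHz mod fs = 7 kHz.
7 kHz > fs/2 = 4.5 kHz, folds to fs − 7 kHz = 2 kHz.
Distinct values: {0.5 kHz, 2 kHz, 3.5 kHz, 4 kHz}.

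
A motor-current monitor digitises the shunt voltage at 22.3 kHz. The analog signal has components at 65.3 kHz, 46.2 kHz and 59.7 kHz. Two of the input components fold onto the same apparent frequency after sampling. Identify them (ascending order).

46.2 kHz, 65.3 kHz

fs/2 = 11.15 kHz.
65.3 kHz mod fs = 20.7 kHz.
20.7 kHz > fs/2 = 11.15 kHz, folds to fs − 20.7 kHz = 1.6 kHz.
46.2 kHz mod fs = 1.6 kHz.
1.6 kHz ≤ fs/2 = 11.15 kHz, appears at 1.6 kHz.
59.7 kHz mod fs = 15.1 kHz.
15.1 kHz > fs/2 = 11.15 kHz, folds to fs − 15.1 kHz = 7.2 kHz.
46.2 kHz and 65.3 kHz both map to 1.6 kHz.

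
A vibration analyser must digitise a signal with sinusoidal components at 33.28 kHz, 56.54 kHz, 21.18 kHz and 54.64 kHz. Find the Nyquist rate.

113.08 kHz

Highest-frequency component: 56.54 kHz.
Nyquist rate = 2 × 56.54 kHz = 113.08 kHz.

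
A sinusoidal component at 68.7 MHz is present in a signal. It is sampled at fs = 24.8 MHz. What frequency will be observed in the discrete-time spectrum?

68.7 MHz mod fs = 19.1 MHz.
19.1 MHz > fs/2 = 12.4 MHz, folds to fs − 19.1 MHz = 5.7 MHz.

5.7 MHz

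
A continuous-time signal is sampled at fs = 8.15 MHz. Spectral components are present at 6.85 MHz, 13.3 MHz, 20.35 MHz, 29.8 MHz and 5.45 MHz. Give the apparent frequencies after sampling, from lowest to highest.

1.3 MHz, 2.7 MHz, 2.8 MHz, 3 MHz, 4.05 MHz

fs/2 = 4.075 MHz.
6.85 MHz > fs/2 = 4.075 MHz, folds to fs − 6.85 MHz = 1.3 MHz.
13.3 MHz mod fs = 5.15 MHz.
5.15 MHz > fs/2 = 4.075 MHz, folds to fs − 5.15 MHz = 3 MHz.
20.35 MHz mod fs = 4.05 MHz.
4.05 MHz ≤ fs/2 = 4.075 MHz, appears at 4.05 MHz.
29.8 MHz mod fs = 5.35 MHz.
5.35 MHz > fs/2 = 4.075 MHz, folds to fs − 5.35 MHz = 2.8 MHz.
5.45 MHz > fs/2 = 4.075 MHz, folds to fs − 5.45 MHz = 2.7 MHz.
Distinct values: {1.3 MHz, 2.7 MHz, 2.8 MHz, 3 MHz, 4.05 MHz}.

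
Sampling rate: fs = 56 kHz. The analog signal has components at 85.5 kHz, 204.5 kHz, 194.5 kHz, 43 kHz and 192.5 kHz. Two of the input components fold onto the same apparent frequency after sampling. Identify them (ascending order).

fs/2 = 28 kHz.
85.5 kHz mod fs = 29.5 kHz.
29.5 kHz > fs/2 = 28 kHz, folds to fs − 29.5 kHz = 26.5 kHz.
204.5 kHz mod fs = 36.5 kHz.
36.5 kHz > fs/2 = 28 kHz, folds to fs − 36.5 kHz = 19.5 kHz.
194.5 kHz mod fs = 26.5 kHz.
26.5 kHz ≤ fs/2 = 28 kHz, appears at 26.5 kHz.
43 kHz > fs/2 = 28 kHz, folds to fs − 43 kHz = 13 kHz.
192.5 kHz mod fs = 24.5 kHz.
24.5 kHz ≤ fs/2 = 28 kHz, appears at 24.5 kHz.
85.5 kHz and 194.5 kHz both map to 26.5 kHz.

85.5 kHz, 194.5 kHz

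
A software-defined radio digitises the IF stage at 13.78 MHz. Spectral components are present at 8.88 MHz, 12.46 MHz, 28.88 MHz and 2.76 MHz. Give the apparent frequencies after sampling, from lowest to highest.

1.32 MHz, 2.76 MHz, 4.9 MHz

fs/2 = 6.89 MHz.
8.88 MHz > fs/2 = 6.89 MHz, folds to fs − 8.88 MHz = 4.9 MHz.
12.46 MHz > fs/2 = 6.89 MHz, folds to fs − 12.46 MHz = 1.32 MHz.
28.88 MHz mod fs = 1.32 MHz.
1.32 MHz ≤ fs/2 = 6.89 MHz, appears at 1.32 MHz.
2.76 MHz ≤ fs/2 = 6.89 MHz, passes unchanged.
Distinct values: {1.32 MHz, 2.76 MHz, 4.9 MHz}.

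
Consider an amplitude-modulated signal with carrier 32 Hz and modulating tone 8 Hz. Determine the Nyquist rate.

80 Hz

AM sidebands sit at fc ± fm = 24 Hz and 40 Hz.
Highest-frequency component: 40 Hz.
Nyquist rate = 2 × 40 Hz = 80 Hz.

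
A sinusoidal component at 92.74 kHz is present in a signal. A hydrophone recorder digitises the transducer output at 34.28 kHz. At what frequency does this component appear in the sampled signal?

92.74 kHz mod fs = 24.18 kHz.
24.18 kHz > fs/2 = 17.14 kHz, folds to fs − 24.18 kHz = 10.1 kHz.

10.1 kHz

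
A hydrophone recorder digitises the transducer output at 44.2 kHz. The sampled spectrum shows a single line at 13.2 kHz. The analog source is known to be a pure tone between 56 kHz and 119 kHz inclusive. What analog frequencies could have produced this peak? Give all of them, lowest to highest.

Frequencies that alias to 13.2 kHz are k·fs ± 13.2 kHz for integer k ≥ 0.
k=0: 13.2 kHz.
k=1: 31 kHz, 57.4 kHz.
k=2: 75.2 kHz, 101.6 kHz.
k=3: 119.4 kHz, 145.8 kHz.
Within [56 kHz, 119 kHz]: 57.4 kHz, 75.2 kHz, 101.6 kHz.

57.4 kHz, 75.2 kHz, 101.6 kHz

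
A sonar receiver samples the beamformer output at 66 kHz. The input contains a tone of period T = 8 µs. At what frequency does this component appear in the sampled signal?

7 kHz

T = 8 µs → f = 1/T = 125 kHz.
125 kHz mod fs = 59 kHz.
59 kHz > fs/2 = 33 kHz, folds to fs − 59 kHz = 7 kHz.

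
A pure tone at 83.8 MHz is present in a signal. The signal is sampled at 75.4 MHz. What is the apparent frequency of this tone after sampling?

8.4 MHz

83.8 MHz mod fs = 8.4 MHz.
8.4 MHz ≤ fs/2 = 37.7 MHz, appears at 8.4 MHz.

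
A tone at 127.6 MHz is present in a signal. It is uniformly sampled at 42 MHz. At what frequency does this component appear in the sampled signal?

1.6 MHz

127.6 MHz mod fs = 1.6 MHz.
1.6 MHz ≤ fs/2 = 21 MHz, appears at 1.6 MHz.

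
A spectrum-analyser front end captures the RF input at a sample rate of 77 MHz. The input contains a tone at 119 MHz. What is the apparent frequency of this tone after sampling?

119 MHz mod fs = 42 MHz.
42 MHz > fs/2 = 38.5 MHz, folds to fs − 42 MHz = 35 MHz.

35 MHz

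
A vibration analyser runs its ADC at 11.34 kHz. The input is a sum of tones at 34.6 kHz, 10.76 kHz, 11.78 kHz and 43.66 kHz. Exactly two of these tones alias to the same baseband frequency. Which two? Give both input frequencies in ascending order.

fs/2 = 5.67 kHz.
34.6 kHz mod fs = 0.58 kHz.
0.58 kHz ≤ fs/2 = 5.67 kHz, appears at 0.58 kHz.
10.76 kHz > fs/2 = 5.67 kHz, folds to fs − 10.76 kHz = 0.58 kHz.
11.78 kHz mod fs = 0.44 kHz.
0.44 kHz ≤ fs/2 = 5.67 kHz, appears at 0.44 kHz.
43.66 kHz mod fs = 9.64 kHz.
9.64 kHz > fs/2 = 5.67 kHz, folds to fs − 9.64 kHz = 1.7 kHz.
10.76 kHz and 34.6 kHz both map to 0.58 kHz.

10.76 kHz, 34.6 kHz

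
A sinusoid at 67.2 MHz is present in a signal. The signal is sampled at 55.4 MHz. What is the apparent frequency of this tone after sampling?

11.8 MHz

67.2 MHz mod fs = 11.8 MHz.
11.8 MHz ≤ fs/2 = 27.7 MHz, appears at 11.8 MHz.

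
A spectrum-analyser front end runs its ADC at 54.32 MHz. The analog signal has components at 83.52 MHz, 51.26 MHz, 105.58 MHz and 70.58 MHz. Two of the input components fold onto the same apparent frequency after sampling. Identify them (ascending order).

51.26 MHz, 105.58 MHz

fs/2 = 27.16 MHz.
83.52 MHz mod fs = 29.2 MHz.
29.2 MHz > fs/2 = 27.16 MHz, folds to fs − 29.2 MHz = 25.12 MHz.
51.26 MHz > fs/2 = 27.16 MHz, folds to fs − 51.26 MHz = 3.06 MHz.
105.58 MHz mod fs = 51.26 MHz.
51.26 MHz > fs/2 = 27.16 MHz, folds to fs − 51.26 MHz = 3.06 MHz.
70.58 MHz mod fs = 16.26 MHz.
16.26 MHz ≤ fs/2 = 27.16 MHz, appears at 16.26 MHz.
51.26 MHz and 105.58 MHz both map to 3.06 MHz.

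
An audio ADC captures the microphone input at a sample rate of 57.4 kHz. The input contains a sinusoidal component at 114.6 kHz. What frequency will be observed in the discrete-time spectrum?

0.2 kHz

114.6 kHz mod fs = 57.2 kHz.
57.2 kHz > fs/2 = 28.7 kHz, folds to fs − 57.2 kHz = 0.2 kHz.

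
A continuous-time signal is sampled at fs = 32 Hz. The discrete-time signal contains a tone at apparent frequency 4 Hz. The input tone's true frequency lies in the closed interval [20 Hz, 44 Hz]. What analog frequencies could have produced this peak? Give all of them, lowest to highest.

28 Hz, 36 Hz

Frequencies that alias to 4 Hz are k·fs ± 4 Hz for integer k ≥ 0.
k=0: 4 Hz.
k=1: 28 Hz, 36 Hz.
k=2: 60 Hz, 68 Hz.
Within [20 Hz, 44 Hz]: 28 Hz, 36 Hz.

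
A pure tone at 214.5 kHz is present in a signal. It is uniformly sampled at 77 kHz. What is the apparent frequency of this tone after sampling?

16.5 kHz

214.5 kHz mod fs = 60.5 kHz.
60.5 kHz > fs/2 = 38.5 kHz, folds to fs − 60.5 kHz = 16.5 kHz.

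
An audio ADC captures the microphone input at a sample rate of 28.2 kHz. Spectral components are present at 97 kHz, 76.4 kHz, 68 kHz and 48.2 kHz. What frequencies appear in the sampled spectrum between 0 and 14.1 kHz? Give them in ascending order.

fs/2 = 14.1 kHz.
97 kHz mod fs = 12.4 kHz.
12.4 kHz ≤ fs/2 = 14.1 kHz, appears at 12.4 kHz.
76.4 kHz mod fs = 20 kHz.
20 kHz > fs/2 = 14.1 kHz, folds to fs − 20 kHz = 8.2 kHz.
68 kHz mod fs = 11.6 kHz.
11.6 kHz ≤ fs/2 = 14.1 kHz, appears at 11.6 kHz.
48.2 kHz mod fs = 20 kHz.
20 kHz > fs/2 = 14.1 kHz, folds to fs − 20 kHz = 8.2 kHz.
Distinct values: {8.2 kHz, 11.6 kHz, 12.4 kHz}.

8.2 kHz, 11.6 kHz, 12.4 kHz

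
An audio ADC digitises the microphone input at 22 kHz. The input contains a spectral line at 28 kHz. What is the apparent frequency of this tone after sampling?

28 kHz mod fs = 6 kHz.
6 kHz ≤ fs/2 = 11 kHz, appears at 6 kHz.

6 kHz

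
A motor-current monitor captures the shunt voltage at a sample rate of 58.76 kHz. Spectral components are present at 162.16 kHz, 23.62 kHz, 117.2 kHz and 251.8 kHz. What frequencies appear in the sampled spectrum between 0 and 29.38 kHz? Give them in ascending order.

0.32 kHz, 14.12 kHz, 16.76 kHz, 23.62 kHz

fs/2 = 29.38 kHz.
162.16 kHz mod fs = 44.64 kHz.
44.64 kHz > fs/2 = 29.38 kHz, folds to fs − 44.64 kHz = 14.12 kHz.
23.62 kHz ≤ fs/2 = 29.38 kHz, passes unchanged.
117.2 kHz mod fs = 58.44 kHz.
58.44 kHz > fs/2 = 29.38 kHz, folds to fs − 58.44 kHz = 0.32 kHz.
251.8 kHz mod fs = 16.76 kHz.
16.76 kHz ≤ fs/2 = 29.38 kHz, appears at 16.76 kHz.
Distinct values: {0.32 kHz, 14.12 kHz, 16.76 kHz, 23.62 kHz}.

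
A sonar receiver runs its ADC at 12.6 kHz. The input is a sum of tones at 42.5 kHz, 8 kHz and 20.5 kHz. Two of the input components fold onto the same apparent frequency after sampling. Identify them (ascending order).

fs/2 = 6.3 kHz.
42.5 kHz mod fs = 4.7 kHz.
4.7 kHz ≤ fs/2 = 6.3 kHz, appears at 4.7 kHz.
8 kHz > fs/2 = 6.3 kHz, folds to fs − 8 kHz = 4.6 kHz.
20.5 kHz mod fs = 7.9 kHz.
7.9 kHz > fs/2 = 6.3 kHz, folds to fs − 7.9 kHz = 4.7 kHz.
20.5 kHz and 42.5 kHz both map to 4.7 kHz.

20.5 kHz, 42.5 kHz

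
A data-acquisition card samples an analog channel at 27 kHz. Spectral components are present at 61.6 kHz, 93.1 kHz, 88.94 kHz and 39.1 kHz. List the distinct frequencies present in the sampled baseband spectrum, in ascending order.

7.6 kHz, 7.94 kHz, 12.1 kHz

fs/2 = 13.5 kHz.
61.6 kHz mod fs = 7.6 kHz.
7.6 kHz ≤ fs/2 = 13.5 kHz, appears at 7.6 kHz.
93.1 kHz mod fs = 12.1 kHz.
12.1 kHz ≤ fs/2 = 13.5 kHz, appears at 12.1 kHz.
88.94 kHz mod fs = 7.94 kHz.
7.94 kHz ≤ fs/2 = 13.5 kHz, appears at 7.94 kHz.
39.1 kHz mod fs = 12.1 kHz.
12.1 kHz ≤ fs/2 = 13.5 kHz, appears at 12.1 kHz.
Distinct values: {7.6 kHz, 7.94 kHz, 12.1 kHz}.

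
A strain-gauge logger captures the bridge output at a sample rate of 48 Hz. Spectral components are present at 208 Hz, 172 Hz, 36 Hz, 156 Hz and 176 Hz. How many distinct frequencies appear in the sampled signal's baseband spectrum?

3

fs/2 = 24 Hz.
208 Hz mod fs = 16 Hz.
16 Hz ≤ fs/2 = 24 Hz, appears at 16 Hz.
172 Hz mod fs = 28 Hz.
28 Hz > fs/2 = 24 Hz, folds to fs − 28 Hz = 20 Hz.
36 Hz > fs/2 = 24 Hz, folds to fs − 36 Hz = 12 Hz.
156 Hz mod fs = 12 Hz.
12 Hz ≤ fs/2 = 24 Hz, appears at 12 Hz.
176 Hz mod fs = 32 Hz.
32 Hz > fs/2 = 24 Hz, folds to fs − 32 Hz = 16 Hz.
Distinct values: {12 Hz, 16 Hz, 20 Hz} → 3.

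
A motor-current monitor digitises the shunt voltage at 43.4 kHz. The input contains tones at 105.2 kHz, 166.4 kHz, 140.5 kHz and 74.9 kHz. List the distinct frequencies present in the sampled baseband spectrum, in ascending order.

fs/2 = 21.7 kHz.
105.2 kHz mod fs = 18.4 kHz.
18.4 kHz ≤ fs/2 = 21.7 kHz, appears at 18.4 kHz.
166.4 kHz mod fs = 36.2 kHz.
36.2 kHz > fs/2 = 21.7 kHz, folds to fs − 36.2 kHz = 7.2 kHz.
140.5 kHz mod fs = 10.3 kHz.
10.3 kHz ≤ fs/2 = 21.7 kHz, appears at 10.3 kHz.
74.9 kHz mod fs = 31.5 kHz.
31.5 kHz > fs/2 = 21.7 kHz, folds to fs − 31.5 kHz = 11.9 kHz.
Distinct values: {7.2 kHz, 10.3 kHz, 11.9 kHz, 18.4 kHz}.

7.2 kHz, 10.3 kHz, 11.9 kHz, 18.4 kHz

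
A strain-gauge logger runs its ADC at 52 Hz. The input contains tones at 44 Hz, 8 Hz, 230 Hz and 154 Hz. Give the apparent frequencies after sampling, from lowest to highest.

fs/2 = 26 Hz.
44 Hz > fs/2 = 26 Hz, folds to fs − 44 Hz = 8 Hz.
8 Hz ≤ fs/2 = 26 Hz, passes unchanged.
230 Hz mod fs = 22 Hz.
22 Hz ≤ fs/2 = 26 Hz, appears at 22 Hz.
154 Hz mod fs = 50 Hz.
50 Hz > fs/2 = 26 Hz, folds to fs − 50 Hz = 2 Hz.
Distinct values: {2 Hz, 8 Hz, 22 Hz}.

2 Hz, 8 Hz, 22 Hz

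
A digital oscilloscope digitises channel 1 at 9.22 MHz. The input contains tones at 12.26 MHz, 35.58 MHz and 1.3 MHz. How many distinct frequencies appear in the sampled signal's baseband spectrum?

2

fs/2 = 4.61 MHz.
12.26 MHz mod fs = 3.04 MHz.
3.04 MHz ≤ fs/2 = 4.61 MHz, appears at 3.04 MHz.
35.58 MHz mod fs = 7.92 MHz.
7.92 MHz > fs/2 = 4.61 MHz, folds to fs − 7.92 MHz = 1.3 MHz.
1.3 MHz ≤ fs/2 = 4.61 MHz, passes unchanged.
Distinct values: {1.3 MHz, 3.04 MHz} → 2.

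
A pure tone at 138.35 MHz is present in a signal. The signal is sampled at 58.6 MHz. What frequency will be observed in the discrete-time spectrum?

138.35 MHz mod fs = 21.15 MHz.
21.15 MHz ≤ fs/2 = 29.3 MHz, appears at 21.15 MHz.

21.15 MHz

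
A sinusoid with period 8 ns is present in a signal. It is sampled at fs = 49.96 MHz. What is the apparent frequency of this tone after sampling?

24.88 MHz

T = 8 ns → f = 1/T = 125 MHz.
125 MHz mod fs = 25.08 MHz.
25.08 MHz > fs/2 = 24.98 MHz, folds to fs − 25.08 MHz = 24.88 MHz.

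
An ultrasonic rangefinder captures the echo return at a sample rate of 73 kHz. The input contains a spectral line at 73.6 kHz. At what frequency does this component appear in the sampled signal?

0.6 kHz

73.6 kHz mod fs = 0.6 kHz.
0.6 kHz ≤ fs/2 = 36.5 kHz, appears at 0.6 kHz.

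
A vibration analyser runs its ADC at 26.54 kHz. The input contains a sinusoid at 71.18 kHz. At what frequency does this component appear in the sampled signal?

8.44 kHz

71.18 kHz mod fs = 18.1 kHz.
18.1 kHz > fs/2 = 13.27 kHz, folds to fs − 18.1 kHz = 8.44 kHz.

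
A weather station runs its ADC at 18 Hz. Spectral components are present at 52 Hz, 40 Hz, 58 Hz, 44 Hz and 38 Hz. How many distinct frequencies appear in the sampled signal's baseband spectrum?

3

fs/2 = 9 Hz.
52 Hz mod fs = 16 Hz.
16 Hz > fs/2 = 9 Hz, folds to fs − 16 Hz = 2 Hz.
40 Hz mod fs = 4 Hz.
4 Hz ≤ fs/2 = 9 Hz, appears at 4 Hz.
58 Hz mod fs = 4 Hz.
4 Hz ≤ fs/2 = 9 Hz, appears at 4 Hz.
44 Hz mod fs = 8 Hz.
8 Hz ≤ fs/2 = 9 Hz, appears at 8 Hz.
38 Hz mod fs = 2 Hz.
2 Hz ≤ fs/2 = 9 Hz, appears at 2 Hz.
Distinct values: {2 Hz, 4 Hz, 8 Hz} → 3.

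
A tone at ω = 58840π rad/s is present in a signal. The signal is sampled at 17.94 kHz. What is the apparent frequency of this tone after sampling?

ω = 58840π rad/s → f = ω/(2π) = 29420 Hz = 29.42 kHz.
29.42 kHz mod fs = 11.48 kHz.
11.48 kHz > fs/2 = 8.97 kHz, folds to fs − 11.48 kHz = 6.46 kHz.

6.46 kHz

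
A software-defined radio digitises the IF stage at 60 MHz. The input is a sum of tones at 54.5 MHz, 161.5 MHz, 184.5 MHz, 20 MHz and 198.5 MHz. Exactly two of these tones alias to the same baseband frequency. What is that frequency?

fs/2 = 30 MHz.
54.5 MHz > fs/2 = 30 MHz, folds to fs − 54.5 MHz = 5.5 MHz.
161.5 MHz mod fs = 41.5 MHz.
41.5 MHz > fs/2 = 30 MHz, folds to fs − 41.5 MHz = 18.5 MHz.
184.5 MHz mod fs = 4.5 MHz.
4.5 MHz ≤ fs/2 = 30 MHz, appears at 4.5 MHz.
20 MHz ≤ fs/2 = 30 MHz, passes unchanged.
198.5 MHz mod fs = 18.5 MHz.
18.5 MHz ≤ fs/2 = 30 MHz, appears at 18.5 MHz.
161.5 MHz and 198.5 MHz both map to 18.5 MHz.

18.5 MHz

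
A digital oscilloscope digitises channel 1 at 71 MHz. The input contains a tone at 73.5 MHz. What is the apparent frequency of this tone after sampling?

73.5 MHz mod fs = 2.5 MHz.
2.5 MHz ≤ fs/2 = 35.5 MHz, appears at 2.5 MHz.

2.5 MHz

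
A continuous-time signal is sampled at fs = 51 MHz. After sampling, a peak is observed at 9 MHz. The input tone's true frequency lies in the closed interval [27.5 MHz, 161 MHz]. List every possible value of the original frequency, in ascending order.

Frequencies that alias to 9 MHz are k·fs ± 9 MHz for integer k ≥ 0.
k=0: 9 MHz.
k=1: 42 MHz, 60 MHz.
k=2: 93 MHz, 111 MHz.
k=3: 144 MHz, 162 MHz.
k=4: 195 MHz, 213 MHz.
Within [27.5 MHz, 161 MHz]: 42 MHz, 60 MHz, 93 MHz, 111 MHz, 144 MHz.

42 MHz, 60 MHz, 93 MHz, 111 MHz, 144 MHz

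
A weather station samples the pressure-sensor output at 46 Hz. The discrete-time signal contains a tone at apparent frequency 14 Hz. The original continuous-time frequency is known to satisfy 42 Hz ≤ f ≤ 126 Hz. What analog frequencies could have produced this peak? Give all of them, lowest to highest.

60 Hz, 78 Hz, 106 Hz, 124 Hz

Frequencies that alias to 14 Hz are k·fs ± 14 Hz for integer k ≥ 0.
k=0: 14 Hz.
k=1: 32 Hz, 60 Hz.
k=2: 78 Hz, 106 Hz.
k=3: 124 Hz, 152 Hz.
k=4: 170 Hz, 198 Hz.
Within [42 Hz, 126 Hz]: 60 Hz, 78 Hz, 106 Hz, 124 Hz.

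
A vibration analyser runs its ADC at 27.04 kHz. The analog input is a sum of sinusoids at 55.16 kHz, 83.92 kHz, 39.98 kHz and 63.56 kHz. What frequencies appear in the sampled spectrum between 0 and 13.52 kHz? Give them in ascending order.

1.08 kHz, 2.8 kHz, 9.48 kHz, 12.94 kHz

fs/2 = 13.52 kHz.
55.16 kHz mod fs = 1.08 kHz.
1.08 kHz ≤ fs/2 = 13.52 kHz, appears at 1.08 kHz.
83.92 kHz mod fs = 2.8 kHz.
2.8 kHz ≤ fs/2 = 13.52 kHz, appears at 2.8 kHz.
39.98 kHz mod fs = 12.94 kHz.
12.94 kHz ≤ fs/2 = 13.52 kHz, appears at 12.94 kHz.
63.56 kHz mod fs = 9.48 kHz.
9.48 kHz ≤ fs/2 = 13.52 kHz, appears at 9.48 kHz.
Distinct values: {1.08 kHz, 2.8 kHz, 9.48 kHz, 12.94 kHz}.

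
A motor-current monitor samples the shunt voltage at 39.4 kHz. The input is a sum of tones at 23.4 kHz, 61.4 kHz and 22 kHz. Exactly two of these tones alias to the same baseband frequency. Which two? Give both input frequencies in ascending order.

fs/2 = 19.7 kHz.
23.4 kHz > fs/2 = 19.7 kHz, folds to fs − 23.4 kHz = 16 kHz.
61.4 kHz mod fs = 22 kHz.
22 kHz > fs/2 = 19.7 kHz, folds to fs − 22 kHz = 17.4 kHz.
22 kHz > fs/2 = 19.7 kHz, folds to fs − 22 kHz = 17.4 kHz.
22 kHz and 61.4 kHz both map to 17.4 kHz.

22 kHz, 61.4 kHz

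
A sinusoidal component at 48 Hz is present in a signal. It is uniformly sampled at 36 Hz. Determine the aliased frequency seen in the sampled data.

12 Hz

48 Hz mod fs = 12 Hz.
12 Hz ≤ fs/2 = 18 Hz, appears at 12 Hz.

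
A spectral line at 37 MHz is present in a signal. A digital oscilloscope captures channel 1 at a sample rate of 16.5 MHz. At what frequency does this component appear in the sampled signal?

37 MHz mod fs = 4 MHz.
4 MHz ≤ fs/2 = 8.25 MHz, appears at 4 MHz.

4 MHz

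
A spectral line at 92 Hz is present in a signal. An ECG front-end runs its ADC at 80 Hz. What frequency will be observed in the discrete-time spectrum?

12 Hz

92 Hz mod fs = 12 Hz.
12 Hz ≤ fs/2 = 40 Hz, appears at 12 Hz.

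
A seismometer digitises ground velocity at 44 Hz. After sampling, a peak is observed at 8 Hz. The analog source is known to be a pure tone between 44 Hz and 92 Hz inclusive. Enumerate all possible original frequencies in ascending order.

52 Hz, 80 Hz

Frequencies that alias to 8 Hz are k·fs ± 8 Hz for integer k ≥ 0.
k=0: 8 Hz.
k=1: 36 Hz, 52 Hz.
k=2: 80 Hz, 96 Hz.
k=3: 124 Hz, 140 Hz.
Within [44 Hz, 92 Hz]: 52 Hz, 80 Hz.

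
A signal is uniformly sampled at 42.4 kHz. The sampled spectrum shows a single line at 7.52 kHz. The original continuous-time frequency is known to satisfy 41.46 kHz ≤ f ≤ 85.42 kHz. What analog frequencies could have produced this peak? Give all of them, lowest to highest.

Frequencies that alias to 7.52 kHz are k·fs ± 7.52 kHz for integer k ≥ 0.
k=0: 7.52 kHz.
k=1: 34.88 kHz, 49.92 kHz.
k=2: 77.28 kHz, 92.32 kHz.
k=3: 119.68 kHz, 134.72 kHz.
Within [41.46 kHz, 85.42 kHz]: 49.92 kHz, 77.28 kHz.

49.92 kHz, 77.28 kHz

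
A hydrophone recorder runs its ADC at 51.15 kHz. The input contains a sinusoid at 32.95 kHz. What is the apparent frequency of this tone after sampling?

32.95 kHz > fs/2 = 25.575 kHz, folds to fs − 32.95 kHz = 18.2 kHz.

18.2 kHz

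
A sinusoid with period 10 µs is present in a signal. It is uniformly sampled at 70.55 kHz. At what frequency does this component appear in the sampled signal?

T = 10 µs → f = 1/T = 100 kHz.
100 kHz mod fs = 29.45 kHz.
29.45 kHz ≤ fs/2 = 35.275 kHz, appears at 29.45 kHz.

29.45 kHz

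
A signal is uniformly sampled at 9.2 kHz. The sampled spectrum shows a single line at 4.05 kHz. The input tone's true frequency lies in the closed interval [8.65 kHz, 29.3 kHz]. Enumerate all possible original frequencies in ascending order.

13.25 kHz, 14.35 kHz, 22.45 kHz, 23.55 kHz

Frequencies that alias to 4.05 kHz are k·fs ± 4.05 kHz for integer k ≥ 0.
k=0: 4.05 kHz.
k=1: 5.15 kHz, 13.25 kHz.
k=2: 14.35 kHz, 22.45 kHz.
k=3: 23.55 kHz, 31.65 kHz.
k=4: 32.75 kHz, 40.85 kHz.
Within [8.65 kHz, 29.3 kHz]: 13.25 kHz, 14.35 kHz, 22.45 kHz, 23.55 kHz.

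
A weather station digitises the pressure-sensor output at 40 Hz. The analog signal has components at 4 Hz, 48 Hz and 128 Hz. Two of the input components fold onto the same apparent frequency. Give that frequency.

fs/2 = 20 Hz.
4 Hz ≤ fs/2 = 20 Hz, passes unchanged.
48 Hz mod fs = 8 Hz.
8 Hz ≤ fs/2 = 20 Hz, appears at 8 Hz.
128 Hz mod fs = 8 Hz.
8 Hz ≤ fs/2 = 20 Hz, appears at 8 Hz.
48 Hz and 128 Hz both map to 8 Hz.

8 Hz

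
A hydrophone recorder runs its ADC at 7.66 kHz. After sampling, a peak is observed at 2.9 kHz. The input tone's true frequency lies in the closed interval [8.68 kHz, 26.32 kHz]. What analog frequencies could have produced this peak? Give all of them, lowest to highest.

10.56 kHz, 12.42 kHz, 18.22 kHz, 20.08 kHz, 25.88 kHz

Frequencies that alias to 2.9 kHz are k·fs ± 2.9 kHz for integer k ≥ 0.
k=0: 2.9 kHz.
k=1: 4.76 kHz, 10.56 kHz.
k=2: 12.42 kHz, 18.22 kHz.
k=3: 20.08 kHz, 25.88 kHz.
k=4: 27.74 kHz, 33.54 kHz.
Within [8.68 kHz, 26.32 kHz]: 10.56 kHz, 12.42 kHz, 18.22 kHz, 20.08 kHz, 25.88 kHz.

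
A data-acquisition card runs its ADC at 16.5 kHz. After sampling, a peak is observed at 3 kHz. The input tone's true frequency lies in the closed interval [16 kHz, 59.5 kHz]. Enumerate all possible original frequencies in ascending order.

19.5 kHz, 30 kHz, 36 kHz, 46.5 kHz, 52.5 kHz

Frequencies that alias to 3 kHz are k·fs ± 3 kHz for integer k ≥ 0.
k=0: 3 kHz.
k=1: 13.5 kHz, 19.5 kHz.
k=2: 30 kHz, 36 kHz.
k=3: 46.5 kHz, 52.5 kHz.
k=4: 63 kHz, 69 kHz.
Within [16 kHz, 59.5 kHz]: 19.5 kHz, 30 kHz, 36 kHz, 46.5 kHz, 52.5 kHz.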